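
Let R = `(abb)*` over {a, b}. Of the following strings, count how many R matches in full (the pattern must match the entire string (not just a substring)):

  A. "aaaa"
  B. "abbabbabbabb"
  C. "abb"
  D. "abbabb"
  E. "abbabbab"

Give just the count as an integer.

3

A → no match
B → match
C → match
D → match
E → no match
Total matched: 3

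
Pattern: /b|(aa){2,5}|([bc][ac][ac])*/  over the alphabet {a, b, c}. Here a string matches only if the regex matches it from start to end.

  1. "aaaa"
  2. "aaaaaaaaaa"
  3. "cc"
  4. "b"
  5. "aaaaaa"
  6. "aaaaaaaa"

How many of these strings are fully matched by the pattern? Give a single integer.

1 → match
2 → match
3 → no match
4 → match
5 → match
6 → match
Total matched: 5

5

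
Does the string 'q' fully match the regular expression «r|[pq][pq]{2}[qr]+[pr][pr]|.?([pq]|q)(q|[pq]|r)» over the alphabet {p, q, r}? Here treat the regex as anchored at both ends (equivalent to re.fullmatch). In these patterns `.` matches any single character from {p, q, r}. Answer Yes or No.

No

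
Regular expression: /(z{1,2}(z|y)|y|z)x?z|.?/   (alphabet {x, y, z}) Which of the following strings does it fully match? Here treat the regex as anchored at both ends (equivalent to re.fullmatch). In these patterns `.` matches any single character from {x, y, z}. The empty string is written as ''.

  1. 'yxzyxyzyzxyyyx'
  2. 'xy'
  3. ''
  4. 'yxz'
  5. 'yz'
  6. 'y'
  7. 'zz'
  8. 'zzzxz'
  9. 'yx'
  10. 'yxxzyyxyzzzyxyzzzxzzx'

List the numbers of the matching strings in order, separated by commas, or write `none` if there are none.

3, 4, 5, 6, 7, 8

1 → no match
2 → no match
3 → match
4 → match
5 → match
6 → match
7 → match
8 → match
9 → no match
10 → no match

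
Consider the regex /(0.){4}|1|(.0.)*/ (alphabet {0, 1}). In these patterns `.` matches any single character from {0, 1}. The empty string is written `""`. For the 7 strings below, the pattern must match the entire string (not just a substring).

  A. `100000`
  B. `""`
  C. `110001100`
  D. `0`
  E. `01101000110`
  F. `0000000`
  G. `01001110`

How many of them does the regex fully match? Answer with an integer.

A. `100000` → match
B. `""` → match
C. `110001100` → no match
D. `0` → no match
E. `01101000110` → no match
F. `0000000` → no match
G. `01001110` → no match
Total matched: 2

2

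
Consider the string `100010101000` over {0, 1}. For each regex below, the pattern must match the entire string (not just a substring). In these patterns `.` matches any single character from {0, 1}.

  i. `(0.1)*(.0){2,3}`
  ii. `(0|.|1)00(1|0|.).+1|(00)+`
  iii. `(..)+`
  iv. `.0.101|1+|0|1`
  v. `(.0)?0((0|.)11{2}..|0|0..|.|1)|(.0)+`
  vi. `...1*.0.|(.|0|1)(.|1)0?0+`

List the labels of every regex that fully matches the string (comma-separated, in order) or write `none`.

i → no match
ii → no match
iii → match
iv → no match
v → match
vi → no match

iii, v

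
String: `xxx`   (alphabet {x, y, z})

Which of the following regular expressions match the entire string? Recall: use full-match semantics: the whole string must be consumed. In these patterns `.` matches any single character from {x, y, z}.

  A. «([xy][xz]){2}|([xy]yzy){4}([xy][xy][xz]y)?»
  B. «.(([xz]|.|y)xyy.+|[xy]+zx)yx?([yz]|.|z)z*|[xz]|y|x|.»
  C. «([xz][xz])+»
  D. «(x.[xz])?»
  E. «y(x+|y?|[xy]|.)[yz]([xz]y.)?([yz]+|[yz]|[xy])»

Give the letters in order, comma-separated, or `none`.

A → no match
B → no match
C → no match
D → match
E → no match — must start with `y`

D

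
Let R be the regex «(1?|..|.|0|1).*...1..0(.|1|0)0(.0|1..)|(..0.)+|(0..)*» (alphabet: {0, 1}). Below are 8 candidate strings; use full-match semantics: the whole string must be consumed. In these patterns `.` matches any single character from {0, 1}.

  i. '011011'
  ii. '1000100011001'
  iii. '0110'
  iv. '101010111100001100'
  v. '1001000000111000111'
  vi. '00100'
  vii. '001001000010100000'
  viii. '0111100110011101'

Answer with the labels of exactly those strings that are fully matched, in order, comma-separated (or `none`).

i. '011011' → match
ii → no match
iii. '0110' → no match
iv → no match
v → match
vi. '00100' → no match
vii → match
viii → no match

i, v, vii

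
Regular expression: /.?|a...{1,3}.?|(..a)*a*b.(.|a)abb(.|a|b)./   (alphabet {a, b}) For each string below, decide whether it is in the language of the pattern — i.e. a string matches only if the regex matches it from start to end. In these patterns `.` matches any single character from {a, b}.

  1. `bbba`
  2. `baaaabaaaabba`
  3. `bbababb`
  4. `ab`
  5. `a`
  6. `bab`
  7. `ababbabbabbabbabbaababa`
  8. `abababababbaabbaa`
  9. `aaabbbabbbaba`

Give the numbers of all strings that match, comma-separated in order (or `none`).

5

1. `bbba` → no match
2 → no match
3. `bbababb` → no match
4. `ab` → no match
5. `a` → match
6. `bab` → no match
7 → no match
8 → no match
9 → no match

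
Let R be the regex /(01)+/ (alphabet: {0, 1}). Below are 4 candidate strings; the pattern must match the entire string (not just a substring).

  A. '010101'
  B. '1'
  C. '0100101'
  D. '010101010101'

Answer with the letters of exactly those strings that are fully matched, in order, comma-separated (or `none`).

A, D

A → match
B → no match — must start with '01'
C → no match
D → match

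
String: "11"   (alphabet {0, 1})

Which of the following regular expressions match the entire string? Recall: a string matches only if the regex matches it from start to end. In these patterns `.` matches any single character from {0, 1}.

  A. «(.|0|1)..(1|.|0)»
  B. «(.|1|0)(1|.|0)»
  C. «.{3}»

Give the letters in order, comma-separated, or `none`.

A → no match
B → match
C → no match

B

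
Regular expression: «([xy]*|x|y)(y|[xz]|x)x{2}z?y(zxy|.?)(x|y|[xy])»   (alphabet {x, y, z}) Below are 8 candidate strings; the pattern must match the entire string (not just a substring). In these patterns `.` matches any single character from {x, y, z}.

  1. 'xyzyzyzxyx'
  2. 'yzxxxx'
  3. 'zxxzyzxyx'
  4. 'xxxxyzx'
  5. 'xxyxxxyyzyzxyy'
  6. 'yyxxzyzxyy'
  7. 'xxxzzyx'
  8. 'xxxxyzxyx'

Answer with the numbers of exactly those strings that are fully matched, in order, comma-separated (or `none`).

1 → no match
2 → no match
3 → match
4 → match
5 → no match
6 → match
7 → no match
8 → match

3, 4, 6, 8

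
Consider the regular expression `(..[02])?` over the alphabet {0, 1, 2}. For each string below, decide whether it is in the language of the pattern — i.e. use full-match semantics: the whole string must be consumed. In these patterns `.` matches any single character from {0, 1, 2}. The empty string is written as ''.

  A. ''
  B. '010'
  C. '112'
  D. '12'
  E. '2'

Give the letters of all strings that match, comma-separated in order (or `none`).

A → match
B → match
C → match
D → no match
E → no match

A, B, C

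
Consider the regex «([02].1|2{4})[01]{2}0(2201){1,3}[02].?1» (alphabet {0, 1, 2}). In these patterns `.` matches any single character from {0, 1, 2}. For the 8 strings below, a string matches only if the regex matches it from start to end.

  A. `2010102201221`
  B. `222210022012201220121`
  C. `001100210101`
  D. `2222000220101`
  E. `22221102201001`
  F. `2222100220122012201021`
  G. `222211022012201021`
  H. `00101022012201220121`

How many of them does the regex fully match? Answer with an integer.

A → match
B → match
C → no match
D → match
E → match
F → match
G → match
H → match
Total matched: 7

7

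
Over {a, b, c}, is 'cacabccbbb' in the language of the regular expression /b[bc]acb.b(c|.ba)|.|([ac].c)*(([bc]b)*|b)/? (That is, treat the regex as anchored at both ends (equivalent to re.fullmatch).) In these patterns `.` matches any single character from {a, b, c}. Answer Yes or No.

Yes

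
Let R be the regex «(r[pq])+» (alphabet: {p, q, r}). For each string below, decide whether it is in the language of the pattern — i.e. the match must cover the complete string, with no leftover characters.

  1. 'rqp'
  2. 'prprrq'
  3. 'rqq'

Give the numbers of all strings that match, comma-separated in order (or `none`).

none

1. 'rqp' → no match
2. 'prprrq' → no match — must start with 'r'
3. 'rqq' → no match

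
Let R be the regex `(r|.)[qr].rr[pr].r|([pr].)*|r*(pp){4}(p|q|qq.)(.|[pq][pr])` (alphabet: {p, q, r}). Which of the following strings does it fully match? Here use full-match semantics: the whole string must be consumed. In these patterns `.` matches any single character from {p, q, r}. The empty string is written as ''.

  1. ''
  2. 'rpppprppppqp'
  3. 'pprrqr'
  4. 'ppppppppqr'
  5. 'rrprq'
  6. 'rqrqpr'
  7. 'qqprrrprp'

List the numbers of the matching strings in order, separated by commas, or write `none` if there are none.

1 → match
2 → no match
3 → no match
4 → match
5 → no match
6 → match
7 → no match

1, 4, 6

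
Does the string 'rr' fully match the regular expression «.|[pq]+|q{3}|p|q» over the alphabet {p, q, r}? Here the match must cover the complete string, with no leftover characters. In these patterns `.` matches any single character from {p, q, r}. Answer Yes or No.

No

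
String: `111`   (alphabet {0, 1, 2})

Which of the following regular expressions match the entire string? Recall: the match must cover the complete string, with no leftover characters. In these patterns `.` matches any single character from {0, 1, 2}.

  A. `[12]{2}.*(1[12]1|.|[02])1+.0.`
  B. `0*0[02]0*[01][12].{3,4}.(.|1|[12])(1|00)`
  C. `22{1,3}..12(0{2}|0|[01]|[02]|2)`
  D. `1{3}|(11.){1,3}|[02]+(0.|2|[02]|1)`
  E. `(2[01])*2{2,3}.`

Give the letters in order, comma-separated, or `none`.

A → no match
B → no match
C → no match — must start with `22`
D → match
E → no match

D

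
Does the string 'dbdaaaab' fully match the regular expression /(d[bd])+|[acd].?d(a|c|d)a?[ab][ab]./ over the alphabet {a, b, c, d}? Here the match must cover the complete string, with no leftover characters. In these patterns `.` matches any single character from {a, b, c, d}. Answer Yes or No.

Yes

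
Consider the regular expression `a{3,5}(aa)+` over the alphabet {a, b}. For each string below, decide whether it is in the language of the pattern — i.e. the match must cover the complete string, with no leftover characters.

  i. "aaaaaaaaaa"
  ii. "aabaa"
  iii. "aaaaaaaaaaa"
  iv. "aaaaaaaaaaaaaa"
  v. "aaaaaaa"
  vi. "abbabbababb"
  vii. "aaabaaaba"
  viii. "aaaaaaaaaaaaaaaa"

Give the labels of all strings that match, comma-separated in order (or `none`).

i, iii, iv, v, viii

i → match
ii → no match
iii → match
iv → match
v → match
vi → no match — must end with "aa"
vii → no match — must end with "aa"
viii → match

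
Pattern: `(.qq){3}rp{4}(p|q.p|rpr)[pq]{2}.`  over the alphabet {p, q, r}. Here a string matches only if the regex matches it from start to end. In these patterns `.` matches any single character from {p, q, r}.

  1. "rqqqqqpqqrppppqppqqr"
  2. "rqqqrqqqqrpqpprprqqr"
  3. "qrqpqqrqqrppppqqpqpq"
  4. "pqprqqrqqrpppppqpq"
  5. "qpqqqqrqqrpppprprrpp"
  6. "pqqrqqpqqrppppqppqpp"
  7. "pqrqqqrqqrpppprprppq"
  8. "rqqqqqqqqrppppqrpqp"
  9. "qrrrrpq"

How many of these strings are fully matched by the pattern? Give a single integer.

1 → match
2 → no match
3 → no match
4 → no match
5 → no match
6 → match
7 → no match
8 → no match
9 → no match
Total matched: 2

2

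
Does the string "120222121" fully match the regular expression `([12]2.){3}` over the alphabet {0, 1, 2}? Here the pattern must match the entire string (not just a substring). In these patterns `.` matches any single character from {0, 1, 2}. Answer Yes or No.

Yes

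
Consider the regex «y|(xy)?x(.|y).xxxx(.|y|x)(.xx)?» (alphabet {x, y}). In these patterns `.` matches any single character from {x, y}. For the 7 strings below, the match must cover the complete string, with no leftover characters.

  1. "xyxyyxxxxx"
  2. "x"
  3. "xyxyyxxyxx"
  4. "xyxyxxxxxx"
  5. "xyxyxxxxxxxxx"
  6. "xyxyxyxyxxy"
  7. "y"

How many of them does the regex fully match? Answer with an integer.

4

1 → match
2 → no match
3 → no match
4 → match
5 → match
6 → no match
7 → match
Total matched: 4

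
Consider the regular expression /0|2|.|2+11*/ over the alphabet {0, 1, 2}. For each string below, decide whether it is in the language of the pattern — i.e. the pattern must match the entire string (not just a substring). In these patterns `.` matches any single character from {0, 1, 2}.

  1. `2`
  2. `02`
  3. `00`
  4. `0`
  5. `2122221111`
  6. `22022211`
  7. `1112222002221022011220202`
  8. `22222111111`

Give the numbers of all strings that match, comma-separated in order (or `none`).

1, 4, 8

1. `2` → match
2. `02` → no match
3. `00` → no match
4. `0` → match
5. `2122221111` → no match
6. `22022211` → no match
7 → no match
8. `22222111111` → match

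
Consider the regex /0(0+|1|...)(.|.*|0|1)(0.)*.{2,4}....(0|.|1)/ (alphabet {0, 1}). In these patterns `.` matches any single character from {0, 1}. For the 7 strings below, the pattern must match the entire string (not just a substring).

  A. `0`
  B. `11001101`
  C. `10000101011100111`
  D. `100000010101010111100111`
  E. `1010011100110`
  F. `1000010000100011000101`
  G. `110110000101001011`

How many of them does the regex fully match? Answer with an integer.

0

A → no match
B → no match — must start with `0`
C → no match — must start with `0`
D → no match — must start with `0`
E → no match — must start with `0`
F → no match — must start with `0`
G → no match — must start with `0`
Total matched: 0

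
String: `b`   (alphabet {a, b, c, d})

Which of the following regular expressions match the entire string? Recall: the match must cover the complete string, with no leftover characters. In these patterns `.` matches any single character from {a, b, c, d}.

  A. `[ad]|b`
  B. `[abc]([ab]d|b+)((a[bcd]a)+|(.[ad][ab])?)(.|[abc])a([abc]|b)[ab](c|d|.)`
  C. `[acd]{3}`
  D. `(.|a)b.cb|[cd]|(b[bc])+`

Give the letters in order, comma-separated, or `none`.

A

A → match
B → no match
C → no match
D → no match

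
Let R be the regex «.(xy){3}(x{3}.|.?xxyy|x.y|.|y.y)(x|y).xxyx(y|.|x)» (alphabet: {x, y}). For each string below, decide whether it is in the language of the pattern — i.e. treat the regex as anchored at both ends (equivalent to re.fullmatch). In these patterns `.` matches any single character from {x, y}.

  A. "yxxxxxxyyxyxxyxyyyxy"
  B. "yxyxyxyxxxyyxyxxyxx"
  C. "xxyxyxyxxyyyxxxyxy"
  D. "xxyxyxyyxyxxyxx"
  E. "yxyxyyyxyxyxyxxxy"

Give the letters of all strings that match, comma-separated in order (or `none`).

B, C, D

A → no match
B → match
C → match
D → match
E → no match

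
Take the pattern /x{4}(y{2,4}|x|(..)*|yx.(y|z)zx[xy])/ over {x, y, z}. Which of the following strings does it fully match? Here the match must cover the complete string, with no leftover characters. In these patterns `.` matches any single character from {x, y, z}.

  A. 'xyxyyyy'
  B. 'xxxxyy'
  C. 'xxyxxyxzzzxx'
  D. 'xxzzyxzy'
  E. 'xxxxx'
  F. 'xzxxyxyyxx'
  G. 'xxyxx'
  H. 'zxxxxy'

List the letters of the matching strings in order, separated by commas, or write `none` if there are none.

B, E

A → no match
B → match
C → no match
D → no match
E → match
F → no match
G → no match
H → no match — must start with 'x'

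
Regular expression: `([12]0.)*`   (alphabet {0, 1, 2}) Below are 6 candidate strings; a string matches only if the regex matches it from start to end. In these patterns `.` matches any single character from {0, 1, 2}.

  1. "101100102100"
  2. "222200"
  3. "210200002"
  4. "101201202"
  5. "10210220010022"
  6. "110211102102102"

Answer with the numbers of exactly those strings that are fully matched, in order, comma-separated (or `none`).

1, 4

1 → match
2 → no match
3 → no match
4 → match
5 → no match
6 → no match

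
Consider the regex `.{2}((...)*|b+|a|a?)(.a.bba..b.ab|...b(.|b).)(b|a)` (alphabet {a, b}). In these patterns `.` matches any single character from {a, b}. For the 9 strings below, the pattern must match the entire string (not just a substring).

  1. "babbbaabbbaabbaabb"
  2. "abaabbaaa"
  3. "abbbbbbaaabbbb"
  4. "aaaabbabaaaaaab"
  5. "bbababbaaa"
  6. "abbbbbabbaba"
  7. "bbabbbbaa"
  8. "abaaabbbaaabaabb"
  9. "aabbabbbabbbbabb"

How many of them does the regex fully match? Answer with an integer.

8

1 → match
2 → match
3 → match
4 → no match
5 → match
6 → match
7 → match
8 → match
9 → match
Total matched: 8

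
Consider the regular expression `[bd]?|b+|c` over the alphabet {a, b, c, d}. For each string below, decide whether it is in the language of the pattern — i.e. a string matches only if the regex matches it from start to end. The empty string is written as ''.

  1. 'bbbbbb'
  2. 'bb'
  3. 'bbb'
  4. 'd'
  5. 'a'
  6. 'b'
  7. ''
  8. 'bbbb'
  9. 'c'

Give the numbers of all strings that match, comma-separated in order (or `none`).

1, 2, 3, 4, 6, 7, 8, 9

1 → match
2 → match
3 → match
4 → match
5 → no match
6 → match
7 → match
8 → match
9 → match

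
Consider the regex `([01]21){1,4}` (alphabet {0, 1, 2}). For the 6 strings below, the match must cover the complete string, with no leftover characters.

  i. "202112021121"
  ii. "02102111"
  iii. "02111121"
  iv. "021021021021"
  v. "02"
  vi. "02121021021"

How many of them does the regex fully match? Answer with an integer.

1

i → no match
ii → no match — must end with "21"
iii → no match
iv → match
v → no match — must end with "21"
vi → no match
Total matched: 1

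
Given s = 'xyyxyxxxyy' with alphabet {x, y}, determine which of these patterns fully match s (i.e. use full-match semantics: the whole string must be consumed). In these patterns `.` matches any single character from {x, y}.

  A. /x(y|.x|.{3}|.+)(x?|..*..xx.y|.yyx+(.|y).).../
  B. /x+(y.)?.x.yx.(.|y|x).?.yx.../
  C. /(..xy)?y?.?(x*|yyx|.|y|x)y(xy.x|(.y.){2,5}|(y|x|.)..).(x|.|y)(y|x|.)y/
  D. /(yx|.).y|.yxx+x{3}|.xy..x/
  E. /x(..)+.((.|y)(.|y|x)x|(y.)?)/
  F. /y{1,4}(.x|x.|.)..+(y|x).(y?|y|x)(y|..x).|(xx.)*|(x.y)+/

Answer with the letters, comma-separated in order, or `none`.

A → match
B → no match
C → match
D → no match
E → match
F → no match

A, C, E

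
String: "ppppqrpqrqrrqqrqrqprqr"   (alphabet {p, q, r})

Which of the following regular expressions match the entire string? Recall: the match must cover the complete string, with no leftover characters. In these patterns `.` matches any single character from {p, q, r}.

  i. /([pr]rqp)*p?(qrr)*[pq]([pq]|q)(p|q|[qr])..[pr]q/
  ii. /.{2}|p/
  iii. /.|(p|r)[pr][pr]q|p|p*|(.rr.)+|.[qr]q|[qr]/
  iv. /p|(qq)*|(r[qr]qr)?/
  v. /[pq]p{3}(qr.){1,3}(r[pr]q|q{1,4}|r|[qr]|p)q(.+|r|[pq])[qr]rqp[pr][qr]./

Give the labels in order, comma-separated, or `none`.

i → no match — must end with "q"
ii → no match
iii → no match
iv → no match
v → match

v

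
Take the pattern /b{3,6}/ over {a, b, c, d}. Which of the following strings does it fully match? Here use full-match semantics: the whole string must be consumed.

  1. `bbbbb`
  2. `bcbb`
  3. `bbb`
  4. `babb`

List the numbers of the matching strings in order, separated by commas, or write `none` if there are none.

1, 3

1 → match
2 → no match
3 → match
4 → no match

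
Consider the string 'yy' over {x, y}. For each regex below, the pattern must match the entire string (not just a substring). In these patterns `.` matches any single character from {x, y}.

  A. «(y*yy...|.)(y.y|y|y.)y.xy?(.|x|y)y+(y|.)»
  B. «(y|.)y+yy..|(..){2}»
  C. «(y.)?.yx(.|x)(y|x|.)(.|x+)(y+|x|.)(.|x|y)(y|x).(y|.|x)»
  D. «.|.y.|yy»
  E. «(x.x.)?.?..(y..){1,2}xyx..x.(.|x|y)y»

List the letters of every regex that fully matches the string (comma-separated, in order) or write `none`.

A → no match
B → no match
C → no match
D → match
E → no match

D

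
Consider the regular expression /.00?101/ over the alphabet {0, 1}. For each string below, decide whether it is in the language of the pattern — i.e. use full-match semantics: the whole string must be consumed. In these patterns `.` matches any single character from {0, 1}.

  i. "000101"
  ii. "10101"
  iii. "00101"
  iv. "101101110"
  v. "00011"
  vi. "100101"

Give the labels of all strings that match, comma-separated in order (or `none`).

i, ii, iii, vi

i → match
ii → match
iii → match
iv → no match — must end with "101"
v → no match — must end with "101"
vi → match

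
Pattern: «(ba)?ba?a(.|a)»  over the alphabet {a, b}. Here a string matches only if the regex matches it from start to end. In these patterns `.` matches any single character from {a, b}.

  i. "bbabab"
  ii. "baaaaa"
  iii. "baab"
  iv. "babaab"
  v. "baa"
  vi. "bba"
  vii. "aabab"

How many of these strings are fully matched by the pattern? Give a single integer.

3

i → no match
ii → no match
iii → match
iv → match
v → match
vi → no match
vii → no match
Total matched: 3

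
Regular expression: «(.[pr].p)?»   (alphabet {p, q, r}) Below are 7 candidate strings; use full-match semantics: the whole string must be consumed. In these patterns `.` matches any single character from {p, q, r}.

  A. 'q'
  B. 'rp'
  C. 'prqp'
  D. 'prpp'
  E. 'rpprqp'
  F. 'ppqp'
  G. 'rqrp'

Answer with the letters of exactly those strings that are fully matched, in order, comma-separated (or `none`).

C, D, F

A. 'q' → no match
B. 'rp' → no match
C. 'prqp' → match
D. 'prpp' → match
E. 'rpprqp' → no match
F. 'ppqp' → match
G. 'rqrp' → no match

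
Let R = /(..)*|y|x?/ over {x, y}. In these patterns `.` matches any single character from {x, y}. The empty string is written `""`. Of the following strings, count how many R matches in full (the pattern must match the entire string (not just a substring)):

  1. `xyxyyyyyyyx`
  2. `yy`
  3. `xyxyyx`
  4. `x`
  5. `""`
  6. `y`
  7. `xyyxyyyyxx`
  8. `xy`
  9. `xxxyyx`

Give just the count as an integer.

8

1 → no match
2 → match
3 → match
4 → match
5 → match
6 → match
7 → match
8 → match
9 → match
Total matched: 8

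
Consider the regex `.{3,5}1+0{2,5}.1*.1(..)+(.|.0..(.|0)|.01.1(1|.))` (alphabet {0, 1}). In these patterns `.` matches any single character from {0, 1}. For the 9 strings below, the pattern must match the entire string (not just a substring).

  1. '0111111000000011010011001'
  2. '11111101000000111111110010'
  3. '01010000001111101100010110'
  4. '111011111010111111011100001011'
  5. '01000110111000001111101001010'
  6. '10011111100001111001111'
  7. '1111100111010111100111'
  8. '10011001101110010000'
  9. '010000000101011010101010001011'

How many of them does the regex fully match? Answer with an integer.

3

1 → no match
2 → no match
3 → match
4 → no match
5 → no match
6 → match
7 → no match
8 → match
9 → no match
Total matched: 3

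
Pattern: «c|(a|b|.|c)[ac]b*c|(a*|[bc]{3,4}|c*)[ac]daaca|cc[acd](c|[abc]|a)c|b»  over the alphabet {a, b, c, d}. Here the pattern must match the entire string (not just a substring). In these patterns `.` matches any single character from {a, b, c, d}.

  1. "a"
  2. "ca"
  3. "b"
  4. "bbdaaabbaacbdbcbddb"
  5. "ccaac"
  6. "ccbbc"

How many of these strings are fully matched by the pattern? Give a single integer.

1 → no match
2 → no match
3 → match
4 → no match
5 → match
6 → match
Total matched: 3

3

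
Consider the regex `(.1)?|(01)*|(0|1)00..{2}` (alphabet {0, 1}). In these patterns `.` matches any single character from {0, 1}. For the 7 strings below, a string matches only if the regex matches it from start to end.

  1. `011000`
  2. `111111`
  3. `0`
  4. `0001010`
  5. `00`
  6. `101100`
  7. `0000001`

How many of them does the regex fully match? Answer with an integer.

1 → no match
2 → no match
3 → no match
4 → no match
5 → no match
6 → no match
7 → no match
Total matched: 0

0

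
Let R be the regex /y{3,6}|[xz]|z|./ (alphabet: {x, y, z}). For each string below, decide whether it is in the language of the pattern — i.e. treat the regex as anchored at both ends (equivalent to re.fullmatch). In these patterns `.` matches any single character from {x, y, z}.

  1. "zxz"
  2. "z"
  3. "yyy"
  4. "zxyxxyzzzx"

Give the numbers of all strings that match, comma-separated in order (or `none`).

1 → no match
2 → match
3 → match
4 → no match

2, 3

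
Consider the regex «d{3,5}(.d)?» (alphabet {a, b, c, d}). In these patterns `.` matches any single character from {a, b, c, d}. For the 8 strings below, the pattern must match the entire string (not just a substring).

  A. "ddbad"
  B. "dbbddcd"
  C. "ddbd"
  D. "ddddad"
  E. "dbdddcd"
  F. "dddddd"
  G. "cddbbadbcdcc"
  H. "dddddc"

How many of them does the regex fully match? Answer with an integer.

A → no match
B → no match
C → no match
D → match
E → no match
F → match
G → no match — must start with "d"
H → no match
Total matched: 2

2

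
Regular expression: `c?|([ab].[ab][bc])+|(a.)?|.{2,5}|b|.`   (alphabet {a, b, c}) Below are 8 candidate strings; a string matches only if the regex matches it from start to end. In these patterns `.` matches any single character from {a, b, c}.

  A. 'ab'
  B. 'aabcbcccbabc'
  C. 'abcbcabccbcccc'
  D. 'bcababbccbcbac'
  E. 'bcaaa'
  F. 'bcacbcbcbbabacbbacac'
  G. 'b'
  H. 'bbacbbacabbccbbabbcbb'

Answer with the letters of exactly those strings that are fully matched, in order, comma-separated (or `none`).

A, E, F, G

A. 'ab' → match
B. 'aabcbcccbabc' → no match
C → no match
D → no match
E. 'bcaaa' → match
F → match
G. 'b' → match
H → no match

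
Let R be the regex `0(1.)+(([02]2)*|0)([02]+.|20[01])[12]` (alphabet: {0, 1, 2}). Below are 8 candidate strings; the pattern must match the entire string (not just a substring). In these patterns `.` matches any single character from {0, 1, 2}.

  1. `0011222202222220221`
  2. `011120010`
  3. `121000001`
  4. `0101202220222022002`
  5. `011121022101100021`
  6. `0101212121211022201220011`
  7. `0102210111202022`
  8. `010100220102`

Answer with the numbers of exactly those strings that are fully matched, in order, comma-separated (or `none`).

1 → no match — must start with `01`
2 → no match
3 → no match — must start with `01`
4 → match
5 → no match
6 → no match
7 → no match
8 → no match

4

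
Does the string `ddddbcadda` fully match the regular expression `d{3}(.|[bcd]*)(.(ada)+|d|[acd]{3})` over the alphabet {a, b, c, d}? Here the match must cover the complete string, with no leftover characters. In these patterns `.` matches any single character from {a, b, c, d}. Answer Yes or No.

No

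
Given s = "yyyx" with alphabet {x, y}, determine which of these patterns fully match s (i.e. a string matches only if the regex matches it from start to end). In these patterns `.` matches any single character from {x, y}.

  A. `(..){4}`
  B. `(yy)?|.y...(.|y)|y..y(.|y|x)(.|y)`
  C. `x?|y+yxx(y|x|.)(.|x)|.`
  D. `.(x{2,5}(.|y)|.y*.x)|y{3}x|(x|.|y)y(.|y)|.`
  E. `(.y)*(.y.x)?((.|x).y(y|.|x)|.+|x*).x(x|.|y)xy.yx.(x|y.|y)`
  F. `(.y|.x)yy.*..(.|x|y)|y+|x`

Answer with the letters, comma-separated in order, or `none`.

D

A → no match
B → no match
C → no match
D → match
E → no match
F → no match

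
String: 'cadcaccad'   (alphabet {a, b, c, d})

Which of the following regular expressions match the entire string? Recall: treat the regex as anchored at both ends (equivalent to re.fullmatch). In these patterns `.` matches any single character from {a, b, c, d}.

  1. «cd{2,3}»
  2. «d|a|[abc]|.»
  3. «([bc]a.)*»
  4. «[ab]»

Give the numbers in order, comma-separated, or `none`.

3

1 → no match — must start with 'cd'
2 → no match
3 → match
4 → no match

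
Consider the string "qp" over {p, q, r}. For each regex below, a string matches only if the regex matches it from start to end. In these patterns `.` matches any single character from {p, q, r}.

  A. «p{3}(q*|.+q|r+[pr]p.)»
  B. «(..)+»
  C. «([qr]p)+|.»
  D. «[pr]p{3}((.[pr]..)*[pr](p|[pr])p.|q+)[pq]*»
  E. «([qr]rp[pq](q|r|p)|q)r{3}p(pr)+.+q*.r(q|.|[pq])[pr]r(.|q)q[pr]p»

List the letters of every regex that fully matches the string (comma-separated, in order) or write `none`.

A → no match — must start with "p"
B → match
C → match
D → no match
E → no match

B, C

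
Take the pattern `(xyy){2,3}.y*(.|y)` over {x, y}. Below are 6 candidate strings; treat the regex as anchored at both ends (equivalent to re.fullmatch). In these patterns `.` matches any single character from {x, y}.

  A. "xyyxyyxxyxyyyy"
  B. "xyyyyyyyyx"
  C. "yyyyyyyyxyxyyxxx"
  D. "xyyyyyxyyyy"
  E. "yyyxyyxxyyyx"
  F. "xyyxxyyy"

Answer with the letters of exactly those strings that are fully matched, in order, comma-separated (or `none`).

none

A → no match
B → no match
C → no match — must start with "xyy"
D → no match
E → no match — must start with "xyy"
F → no match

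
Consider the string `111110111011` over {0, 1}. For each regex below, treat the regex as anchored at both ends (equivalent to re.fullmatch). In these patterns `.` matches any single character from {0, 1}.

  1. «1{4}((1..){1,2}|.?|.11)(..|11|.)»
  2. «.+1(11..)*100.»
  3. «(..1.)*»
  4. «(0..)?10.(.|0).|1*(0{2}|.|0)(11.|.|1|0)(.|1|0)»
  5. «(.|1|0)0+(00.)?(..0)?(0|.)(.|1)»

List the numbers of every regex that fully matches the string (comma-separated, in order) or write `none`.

1, 3

1 → match
2 → no match
3 → match
4 → no match
5 → no match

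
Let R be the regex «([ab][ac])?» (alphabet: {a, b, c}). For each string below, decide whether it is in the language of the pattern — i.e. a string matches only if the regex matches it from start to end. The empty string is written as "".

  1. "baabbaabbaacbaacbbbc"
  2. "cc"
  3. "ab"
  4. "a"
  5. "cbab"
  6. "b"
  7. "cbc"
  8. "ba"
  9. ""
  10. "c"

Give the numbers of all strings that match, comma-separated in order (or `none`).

8, 9

1 → no match
2 → no match
3 → no match
4 → no match
5 → no match
6 → no match
7 → no match
8 → match
9 → match
10 → no match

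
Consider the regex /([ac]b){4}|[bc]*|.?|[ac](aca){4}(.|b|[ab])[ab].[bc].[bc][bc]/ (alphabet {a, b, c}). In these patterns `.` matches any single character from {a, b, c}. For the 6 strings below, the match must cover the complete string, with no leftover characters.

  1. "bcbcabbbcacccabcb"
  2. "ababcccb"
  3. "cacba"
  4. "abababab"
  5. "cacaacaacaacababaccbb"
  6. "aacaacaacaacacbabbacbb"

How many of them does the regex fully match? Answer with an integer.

1 → no match
2 → no match
3 → no match
4 → match
5 → no match
6 → no match
Total matched: 1

1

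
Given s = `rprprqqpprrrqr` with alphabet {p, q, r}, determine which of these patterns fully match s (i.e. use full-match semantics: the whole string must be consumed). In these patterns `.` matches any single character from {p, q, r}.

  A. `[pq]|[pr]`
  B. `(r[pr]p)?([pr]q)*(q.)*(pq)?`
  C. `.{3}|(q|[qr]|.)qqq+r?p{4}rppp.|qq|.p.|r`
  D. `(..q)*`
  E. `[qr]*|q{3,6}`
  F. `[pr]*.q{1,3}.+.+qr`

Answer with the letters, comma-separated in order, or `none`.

A → no match
B → no match
C → no match
D → no match
E → no match
F → match

F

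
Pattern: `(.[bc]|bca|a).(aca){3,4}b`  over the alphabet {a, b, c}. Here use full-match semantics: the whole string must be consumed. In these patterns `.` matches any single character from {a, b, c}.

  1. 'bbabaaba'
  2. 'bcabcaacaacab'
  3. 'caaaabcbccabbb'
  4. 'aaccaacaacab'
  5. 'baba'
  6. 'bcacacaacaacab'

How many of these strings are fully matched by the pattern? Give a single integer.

1

1 → no match — must end with 'acab'
2 → no match
3 → no match — must end with 'acab'
4 → no match
5 → no match — must end with 'acab'
6 → match
Total matched: 1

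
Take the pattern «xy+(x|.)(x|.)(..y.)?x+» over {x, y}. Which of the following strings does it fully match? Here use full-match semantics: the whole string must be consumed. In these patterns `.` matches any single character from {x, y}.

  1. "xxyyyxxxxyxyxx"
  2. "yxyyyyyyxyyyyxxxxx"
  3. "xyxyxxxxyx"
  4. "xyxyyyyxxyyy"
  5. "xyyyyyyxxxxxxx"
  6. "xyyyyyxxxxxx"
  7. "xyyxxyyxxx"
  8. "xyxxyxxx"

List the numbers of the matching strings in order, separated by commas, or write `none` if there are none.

1 → no match — must start with "xy"
2 → no match — must start with "xy"
3 → no match
4 → no match — must end with "x"
5 → match
6 → match
7 → match
8 → no match

5, 6, 7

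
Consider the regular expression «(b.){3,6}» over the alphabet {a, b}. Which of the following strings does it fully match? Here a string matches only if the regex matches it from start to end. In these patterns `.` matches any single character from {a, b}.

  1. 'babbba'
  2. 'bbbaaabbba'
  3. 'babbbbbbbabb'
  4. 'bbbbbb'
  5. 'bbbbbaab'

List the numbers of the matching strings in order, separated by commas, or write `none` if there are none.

1 → match
2 → no match
3 → match
4 → match
5 → no match

1, 3, 4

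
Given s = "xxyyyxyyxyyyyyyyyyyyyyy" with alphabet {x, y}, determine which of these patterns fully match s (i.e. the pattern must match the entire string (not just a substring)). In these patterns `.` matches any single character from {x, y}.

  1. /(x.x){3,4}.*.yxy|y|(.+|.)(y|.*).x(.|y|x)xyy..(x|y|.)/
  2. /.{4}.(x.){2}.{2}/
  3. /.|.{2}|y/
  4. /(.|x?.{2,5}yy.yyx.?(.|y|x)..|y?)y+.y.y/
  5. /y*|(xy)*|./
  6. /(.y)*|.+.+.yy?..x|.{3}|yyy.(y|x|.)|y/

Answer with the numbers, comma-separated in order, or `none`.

4

1 → no match
2 → no match
3 → no match
4 → match
5 → no match
6 → no match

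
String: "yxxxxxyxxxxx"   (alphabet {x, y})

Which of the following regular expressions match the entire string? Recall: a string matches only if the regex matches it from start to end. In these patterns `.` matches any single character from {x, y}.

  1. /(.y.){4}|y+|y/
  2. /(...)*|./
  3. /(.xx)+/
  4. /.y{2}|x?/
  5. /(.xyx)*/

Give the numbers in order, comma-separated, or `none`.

1 → no match
2 → match
3 → match
4 → no match
5 → no match

2, 3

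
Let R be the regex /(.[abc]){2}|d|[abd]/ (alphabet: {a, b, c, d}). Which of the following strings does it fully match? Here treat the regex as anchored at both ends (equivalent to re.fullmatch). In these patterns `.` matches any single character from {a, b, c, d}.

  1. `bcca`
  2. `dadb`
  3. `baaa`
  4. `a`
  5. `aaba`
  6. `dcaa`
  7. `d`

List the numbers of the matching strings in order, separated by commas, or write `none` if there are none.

1 → match
2 → match
3 → match
4 → match
5 → match
6 → match
7 → match

1, 2, 3, 4, 5, 6, 7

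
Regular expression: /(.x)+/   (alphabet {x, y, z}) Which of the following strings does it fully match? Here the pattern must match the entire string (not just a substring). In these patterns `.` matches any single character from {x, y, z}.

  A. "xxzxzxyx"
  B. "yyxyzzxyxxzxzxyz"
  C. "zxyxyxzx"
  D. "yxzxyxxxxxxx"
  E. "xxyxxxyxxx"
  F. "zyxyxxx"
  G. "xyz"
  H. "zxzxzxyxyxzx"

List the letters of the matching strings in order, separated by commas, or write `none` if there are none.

A → match
B → no match — must end with "x"
C → match
D → match
E → match
F → no match
G → no match — must end with "x"
H → match

A, C, D, E, H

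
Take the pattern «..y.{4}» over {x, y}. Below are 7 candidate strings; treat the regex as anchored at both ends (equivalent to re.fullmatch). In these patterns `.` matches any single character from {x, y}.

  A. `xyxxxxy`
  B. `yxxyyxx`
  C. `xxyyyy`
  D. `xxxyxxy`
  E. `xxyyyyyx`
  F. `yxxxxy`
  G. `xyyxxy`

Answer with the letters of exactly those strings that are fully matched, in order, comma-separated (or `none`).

A → no match
B → no match
C → no match
D → no match
E → no match
F → no match
G → no match

none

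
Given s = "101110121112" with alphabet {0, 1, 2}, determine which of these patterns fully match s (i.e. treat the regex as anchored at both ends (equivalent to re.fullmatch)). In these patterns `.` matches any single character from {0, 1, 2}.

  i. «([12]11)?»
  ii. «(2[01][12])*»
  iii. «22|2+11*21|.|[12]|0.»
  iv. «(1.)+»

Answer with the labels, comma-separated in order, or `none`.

i → no match
ii → no match
iii → no match
iv → match

iv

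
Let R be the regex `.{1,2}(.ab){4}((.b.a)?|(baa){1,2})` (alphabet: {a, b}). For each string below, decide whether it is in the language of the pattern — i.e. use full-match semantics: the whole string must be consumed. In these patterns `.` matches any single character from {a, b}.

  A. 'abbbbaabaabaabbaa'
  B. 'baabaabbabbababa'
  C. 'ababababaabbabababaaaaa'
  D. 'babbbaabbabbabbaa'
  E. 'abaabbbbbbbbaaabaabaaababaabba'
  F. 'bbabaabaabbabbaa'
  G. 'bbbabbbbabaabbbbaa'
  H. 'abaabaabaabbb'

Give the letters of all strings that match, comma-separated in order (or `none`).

F

A → no match
B → no match
C → no match
D → no match
E → no match
F → match
G → no match
H → no match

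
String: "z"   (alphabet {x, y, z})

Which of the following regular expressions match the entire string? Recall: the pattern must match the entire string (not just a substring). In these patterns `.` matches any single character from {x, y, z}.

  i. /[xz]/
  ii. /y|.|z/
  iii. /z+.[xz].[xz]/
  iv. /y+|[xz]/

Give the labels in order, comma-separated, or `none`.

i, ii, iv

i → match
ii → match
iii → no match
iv → match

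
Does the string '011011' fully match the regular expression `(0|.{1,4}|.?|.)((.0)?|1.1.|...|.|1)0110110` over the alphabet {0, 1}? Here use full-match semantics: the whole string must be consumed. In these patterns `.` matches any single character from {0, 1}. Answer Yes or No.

No

Every match must end with '0110110', but '011011' does not.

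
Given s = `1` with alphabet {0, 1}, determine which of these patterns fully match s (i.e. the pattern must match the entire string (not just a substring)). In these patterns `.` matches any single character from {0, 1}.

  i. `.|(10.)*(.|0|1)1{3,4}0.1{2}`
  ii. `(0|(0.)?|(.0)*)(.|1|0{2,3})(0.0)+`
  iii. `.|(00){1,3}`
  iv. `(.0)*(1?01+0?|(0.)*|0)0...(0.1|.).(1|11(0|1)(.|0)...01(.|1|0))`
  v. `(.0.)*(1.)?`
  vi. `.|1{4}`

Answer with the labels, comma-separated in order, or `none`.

i, iii, vi

i → match
ii → no match — must end with `0`
iii → match
iv → no match
v → no match
vi → match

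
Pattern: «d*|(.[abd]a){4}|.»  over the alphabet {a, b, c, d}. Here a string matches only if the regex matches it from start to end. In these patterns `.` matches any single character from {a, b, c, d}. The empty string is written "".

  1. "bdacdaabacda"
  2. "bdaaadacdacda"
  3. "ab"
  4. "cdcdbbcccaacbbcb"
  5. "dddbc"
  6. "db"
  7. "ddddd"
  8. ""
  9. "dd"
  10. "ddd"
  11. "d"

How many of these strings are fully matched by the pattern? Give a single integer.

6

1 → match
2 → no match
3 → no match
4 → no match
5 → no match
6 → no match
7 → match
8 → match
9 → match
10 → match
11 → match
Total matched: 6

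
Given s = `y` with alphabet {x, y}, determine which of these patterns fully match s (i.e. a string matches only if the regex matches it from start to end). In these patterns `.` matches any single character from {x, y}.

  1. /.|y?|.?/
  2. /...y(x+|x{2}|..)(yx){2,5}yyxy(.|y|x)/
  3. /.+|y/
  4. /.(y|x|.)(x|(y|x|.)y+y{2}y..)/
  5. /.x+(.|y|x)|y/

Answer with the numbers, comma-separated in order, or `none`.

1, 3, 5

1 → match
2 → no match
3 → match
4 → no match
5 → match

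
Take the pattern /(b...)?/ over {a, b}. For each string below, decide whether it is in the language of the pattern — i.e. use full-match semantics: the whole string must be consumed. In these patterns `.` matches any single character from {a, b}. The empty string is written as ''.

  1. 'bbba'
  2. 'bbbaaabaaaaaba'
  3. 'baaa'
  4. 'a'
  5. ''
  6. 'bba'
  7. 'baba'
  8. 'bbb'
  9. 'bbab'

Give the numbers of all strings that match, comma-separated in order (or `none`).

1 → match
2 → no match
3 → match
4 → no match
5 → match
6 → no match
7 → match
8 → no match
9 → match

1, 3, 5, 7, 9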